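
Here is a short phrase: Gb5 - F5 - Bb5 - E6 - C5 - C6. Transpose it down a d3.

E5 D#5 G#5 C##6 A#4 A#5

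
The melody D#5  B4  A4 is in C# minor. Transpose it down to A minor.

B4 G4 F4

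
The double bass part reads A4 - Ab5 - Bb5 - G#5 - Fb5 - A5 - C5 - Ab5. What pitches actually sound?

A3 Ab4 Bb4 G#4 Fb4 A4 C4 Ab4

Written C4 on the double bass sounds as C3, a perfect octave lower; apply that shift to every note.
A4 -> A3
Ab5 -> Ab4
Bb5 -> Bb4
G#5 -> G#4
Fb5 -> Fb4
A5 -> A4
C5 -> C4
Ab5 -> Ab4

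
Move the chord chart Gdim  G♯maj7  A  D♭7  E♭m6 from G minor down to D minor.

Ddim D#maj7 E Ab7 Bbm6

G minor down to D minor is a perfect fourth; each chord root moves by that interval while the quality stays the same.
Gdim: root G down a perfect fourth → D, giving Ddim.
G♯maj7: root G♯ down a perfect fourth → D#, giving D#maj7.
A: root A down a perfect fourth → E, giving E.
D♭7: root D♭ down a perfect fourth → Ab, giving Ab7.
E♭m6: root E♭ down a perfect fourth → Bb, giving Bbm6.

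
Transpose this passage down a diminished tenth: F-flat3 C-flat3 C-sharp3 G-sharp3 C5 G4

A diminished tenth down from Fb3 gives D2.
A diminished tenth down from Cb3 gives A1.
C#3 down a diminished tenth is A##1.
G#3 down a diminished tenth is E##2.
A diminished tenth down from C5 gives A#3.
G4: a tenth down reaches E, and 14 semitones makes it E#3.

D2 A1 A##1 E##2 A#3 E#3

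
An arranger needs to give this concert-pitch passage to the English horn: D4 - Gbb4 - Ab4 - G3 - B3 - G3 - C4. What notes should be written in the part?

Written C4 sounds as F3 on the English horn, so concert pitches are written a perfect fifth up.
D4 → A4
Gbb4 → Dbb5
Ab4 → Eb5
G3 → D4
B3 → F#4
G3 → D4
C4 → G4

A4 Dbb5 Eb5 D4 F#4 D4 G4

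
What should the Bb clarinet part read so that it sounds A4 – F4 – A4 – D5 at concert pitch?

The Bb clarinet sounds a major second below written, so the written part must be a major second above concert — transpose each note up.
A4 → B4
F4 → G4
A4 → B4
D5 → E5

B4 G4 B4 E5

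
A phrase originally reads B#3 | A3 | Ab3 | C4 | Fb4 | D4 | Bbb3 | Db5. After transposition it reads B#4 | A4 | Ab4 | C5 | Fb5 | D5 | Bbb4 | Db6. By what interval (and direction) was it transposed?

Take the first pair: B#3 → B#4. B to B spans 8 letter names, so the interval is some kind of octave.
B#3 to B#4 is 12 semitones, which makes it a perfect octave; the second version is higher, so the direction is up.
Checking another pair — Db5 → Db6 — gives the same interval.

up a perfect octave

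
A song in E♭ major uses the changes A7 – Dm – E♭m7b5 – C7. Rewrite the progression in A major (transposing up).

D#7 G#m Am7b5 F#7

E♭ major up to A major is an augmented fourth; each chord root moves by that interval while the quality stays the same.
A7: root A up an augmented fourth → D#, giving D#7.
Dm: root D up an augmented fourth → G#, giving G#m.
E♭m7b5: root E♭ up an augmented fourth → A, giving Am7b5.
C7: root C up an augmented fourth → F#, giving F#7.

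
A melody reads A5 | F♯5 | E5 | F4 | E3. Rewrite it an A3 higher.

C##6 A##5 G##5 A#4 G##3

A5: a third up reaches C, and 5 semitones makes it C##6.
F#5: a third up reaches A, and 5 semitones makes it A##5.
E5: a third up reaches G, and 5 semitones makes it G##5.
F4 up an augmented third is A#4.
E3 up an augmented third is G##3.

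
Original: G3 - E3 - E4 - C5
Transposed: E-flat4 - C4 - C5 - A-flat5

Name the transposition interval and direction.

up a minor sixth

From G3 to Eb4 is 6 letter names — a sixth of some quality.
G3 to Eb4 is 8 semitones, which makes it a minor sixth; the second version is higher, so the direction is up.
Checking another pair — C5 → Ab5 — gives the same interval.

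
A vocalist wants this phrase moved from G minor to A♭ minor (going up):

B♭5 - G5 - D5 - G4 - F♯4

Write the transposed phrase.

Cb6 Ab5 Eb5 Ab4 G4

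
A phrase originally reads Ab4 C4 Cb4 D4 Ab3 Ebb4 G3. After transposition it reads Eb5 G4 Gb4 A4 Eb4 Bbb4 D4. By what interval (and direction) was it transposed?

up a perfect fifth

Take the first pair: Ab4 → Eb5. A to E spans 5 letter names, so the interval is some kind of fifth.
Ab4 to Eb5 is 7 semitones, which makes it a perfect fifth; the second version is higher, so the direction is up.
Checking another pair — G3 → D4 — gives the same interval.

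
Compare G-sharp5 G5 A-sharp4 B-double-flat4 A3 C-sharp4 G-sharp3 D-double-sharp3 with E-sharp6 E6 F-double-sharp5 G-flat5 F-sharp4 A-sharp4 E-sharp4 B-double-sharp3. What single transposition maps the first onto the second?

Take the first pair: G#5 → E#6. G to E spans 6 letter names, so the interval is some kind of sixth.
G#5 to E#6 is 9 semitones, which makes it a major sixth; the second version is higher, so the direction is up.
Checking another pair — D##3 → B##3 — gives the same interval.

up a major sixth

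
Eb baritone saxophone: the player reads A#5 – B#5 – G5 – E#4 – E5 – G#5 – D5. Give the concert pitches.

Written C4 on the Eb baritone saxophone sounds as Eb2, a major thirteenth lower; apply that shift to every note.
A#5 → C#4
B#5 → D#4
G5 → Bb3
E#4 → G#2
E5 → G3
G#5 → B3
D5 → F3

C#4 D#4 Bb3 G#2 G3 B3 F3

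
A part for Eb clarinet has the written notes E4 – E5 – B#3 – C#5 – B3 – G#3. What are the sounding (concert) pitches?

G4 G5 D#4 E5 D4 B3

Written C4 on the Eb clarinet sounds as Eb4, a minor third higher; apply that shift to every note.
E4 gives G4
E5 gives G5
B#3 gives D#4
C#5 gives E5
B3 gives D4
G#3 gives B3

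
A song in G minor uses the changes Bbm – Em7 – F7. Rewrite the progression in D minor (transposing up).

Fm Bm7 C7

G minor up to D minor is a perfect fifth; each chord root moves by that interval while the quality stays the same.
Bbm: root Bb up a perfect fifth → F, giving Fm.
Em7: root E up a perfect fifth → B, giving Bm7.
F7: root F up a perfect fifth → C, giving C7.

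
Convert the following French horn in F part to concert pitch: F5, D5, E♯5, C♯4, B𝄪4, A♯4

Bb4 G4 A#4 F#3 E##4 D#4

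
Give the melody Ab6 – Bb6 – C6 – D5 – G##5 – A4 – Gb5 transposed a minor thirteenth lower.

Ab6: a thirteenth down reaches C, and 20 semitones makes it C5.
Bb6: a thirteenth down reaches D, and 20 semitones makes it D5.
C6: a thirteenth down reaches E, and 20 semitones makes it E4.
A minor thirteenth down from D5 gives F#3.
G##5: a thirteenth down reaches B, and 20 semitones makes it B##3.
A4: a thirteenth down reaches C, and 20 semitones makes it C#3.
Gb5 down a minor thirteenth is Bb3.

C5 D5 E4 F#3 B##3 C#3 Bb3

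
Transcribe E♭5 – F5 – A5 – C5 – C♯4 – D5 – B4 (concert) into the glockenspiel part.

The glockenspiel sounds a perfect fifteenth above written, so the written part must be a perfect fifteenth below concert — transpose each note down.
Eb5 -> Eb3
F5 -> F3
A5 -> A3
C5 -> C3
C#4 -> C#2
D5 -> D3
B4 -> B2

Eb3 F3 A3 C3 C#2 D3 B2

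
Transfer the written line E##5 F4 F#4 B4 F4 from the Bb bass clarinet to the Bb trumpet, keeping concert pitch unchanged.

E##4 F3 F#3 B3 F3

First find concert pitch: the Bb bass clarinet sounds a major ninth below written, so E##5 F4 F#4 B4 F4 sounds D##4 Eb3 E3 A3 Eb3.
Then write for Bb trumpet: it sounds a major second below written, so the part must be a major second above concert.
D##4 → E##4
Eb3 → F3
E3 → F#3
A3 → B3
Eb3 → F3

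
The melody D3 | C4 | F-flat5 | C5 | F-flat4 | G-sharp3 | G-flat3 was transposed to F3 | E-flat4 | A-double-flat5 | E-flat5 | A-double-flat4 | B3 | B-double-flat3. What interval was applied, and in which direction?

up a minor third

Take the first pair: D3 → F3. D to F spans 3 letter names, so the interval is some kind of third.
D3 to F3 is 3 semitones, which makes it a minor third; the second version is higher, so the direction is up.
Checking another pair — Gb3 → Bbb3 — gives the same interval.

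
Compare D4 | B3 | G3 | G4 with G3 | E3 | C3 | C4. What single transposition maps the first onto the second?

down a perfect fifth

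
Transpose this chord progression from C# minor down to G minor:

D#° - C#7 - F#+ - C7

C# minor down to G minor is an augmented fourth; each chord root moves by that interval while the quality stays the same.
D#°: root D# down an augmented fourth → A, giving A°.
C#7: root C# down an augmented fourth → G, giving G7.
F#+: root F# down an augmented fourth → C, giving C+.
C7: root C down an augmented fourth → Gb, giving Gb7.

A° G7 C+ Gb7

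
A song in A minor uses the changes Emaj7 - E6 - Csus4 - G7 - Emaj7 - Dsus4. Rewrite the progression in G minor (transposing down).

A minor down to G minor is a major second; each chord root moves by that interval while the quality stays the same.
Emaj7: root E down a major second → D, giving Dmaj7.
E6: root E down a major second → D, giving D6.
Csus4: root C down a major second → Bb, giving Bbsus4.
G7: root G down a major second → F, giving F7.
Emaj7: root E down a major second → D, giving Dmaj7.
Dsus4: root D down a major second → C, giving Csus4.

Dmaj7 D6 Bbsus4 F7 Dmaj7 Csus4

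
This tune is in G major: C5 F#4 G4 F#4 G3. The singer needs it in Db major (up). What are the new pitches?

Gb5 C5 Db5 C5 Db4

G major to Db major up is a diminished fifth, so every note moves up by that interval.
C5 becomes Gb5
F#4 becomes C5
G4 becomes Db5
F#4 becomes C5
G3 becomes Db4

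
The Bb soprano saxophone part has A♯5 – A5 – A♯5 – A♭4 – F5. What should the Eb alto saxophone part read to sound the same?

E#6 E6 E#6 Eb5 C6

First find concert pitch: the Bb soprano saxophone sounds a major second below written, so A♯5 A5 A♯5 A♭4 F5 sounds G#5 G5 G#5 Gb4 Eb5.
Then write for Eb alto saxophone: it sounds a major sixth below written, so the part must be a major sixth above concert.
G#5 → E#6
G5 → E6
G#5 → E#6
Gb4 → Eb5
Eb5 → C6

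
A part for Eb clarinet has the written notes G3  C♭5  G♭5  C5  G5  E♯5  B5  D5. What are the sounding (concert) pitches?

Bb3 Ebb5 Bbb5 Eb5 Bb5 G#5 D6 F5

The Eb clarinet sounds a minor third above written, so transpose each written note up a minor third.
G3 -> Bb3
Cb5 -> Ebb5
Gb5 -> Bbb5
C5 -> Eb5
G5 -> Bb5
E#5 -> G#5
B5 -> D6
D5 -> F5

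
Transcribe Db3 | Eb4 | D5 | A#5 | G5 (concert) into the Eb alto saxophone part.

Bb3 C5 B5 F##6 E6

The Eb alto saxophone sounds a major sixth below written, so the written part must be a major sixth above concert — transpose each note up.
Db3 to Bb3
Eb4 to C5
D5 to B5
A#5 to F##6
G5 to E6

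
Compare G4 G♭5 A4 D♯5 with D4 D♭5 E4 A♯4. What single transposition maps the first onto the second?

down a perfect fourth

Take the first pair: G4 → D4. G to D spans 4 letter names, so the interval is some kind of fourth.
D4 to G4 is 5 semitones, which makes it a perfect fourth; the second version is lower, so the direction is down.
Checking another pair — D#5 → A#4 — gives the same interval.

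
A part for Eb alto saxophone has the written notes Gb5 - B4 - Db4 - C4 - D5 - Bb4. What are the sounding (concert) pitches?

Bbb4 D4 Fb3 Eb3 F4 Db4

The Eb alto saxophone sounds a major sixth below written, so transpose each written note down a major sixth.
Gb5 -> Bbb4
B4 -> D4
Db4 -> Fb3
C4 -> Eb3
D5 -> F4
Bb4 -> Db4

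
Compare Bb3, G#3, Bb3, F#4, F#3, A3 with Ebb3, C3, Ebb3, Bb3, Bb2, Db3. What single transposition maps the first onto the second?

down an augmented fifth

From Bb3 to Ebb3 is 5 letter names — a fifth of some quality.
Ebb3 to Bb3 is 8 semitones, which makes it an augmented fifth; the second version is lower, so the direction is down.
Checking another pair — A3 → Db3 — gives the same interval.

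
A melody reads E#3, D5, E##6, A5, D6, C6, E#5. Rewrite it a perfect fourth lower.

B#2 A4 B##5 E5 A5 G5 B#4

E#3 becomes B#2
D5 becomes A4
E##6 becomes B##5
A5 becomes E5
D6 becomes A5
C6 becomes G5
E#5 becomes B#4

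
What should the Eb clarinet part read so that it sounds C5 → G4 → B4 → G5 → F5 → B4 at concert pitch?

The Eb clarinet sounds a minor third above written, so the written part must be a minor third below concert — transpose each note down.
C5 gives A4
G4 gives E4
B4 gives G#4
G5 gives E5
F5 gives D5
B4 gives G#4

A4 E4 G#4 E5 D5 G#4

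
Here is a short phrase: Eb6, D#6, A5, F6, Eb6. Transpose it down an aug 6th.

Gbb5 F5 Cb5 Abb5 Gbb5

Eb6: a sixth down reaches G, and 10 semitones makes it Gbb5.
An augmented sixth down from D#6 gives F5.
A5: a sixth down reaches C, and 10 semitones makes it Cb5.
An augmented sixth down from F6 gives Abb5.
Eb6 down an augmented sixth is Gbb5.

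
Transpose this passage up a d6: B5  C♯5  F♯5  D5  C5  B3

Gb6 Ab5 Db6 Bbb5 Abb5 Gb4

A diminished sixth up from B5 gives Gb6.
C#5: a sixth up reaches A, and 7 semitones makes it Ab5.
F#5: a sixth up reaches D, and 7 semitones makes it Db6.
A diminished sixth up from D5 gives Bbb5.
C5: a sixth up reaches A, and 7 semitones makes it Abb5.
A diminished sixth up from B3 gives Gb4.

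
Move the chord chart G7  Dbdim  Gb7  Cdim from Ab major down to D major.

Ab major down to D major is a diminished fifth; each chord root moves by that interval while the quality stays the same.
G7: root G down a diminished fifth → C#, giving C#7.
Dbdim: root Db down a diminished fifth → G, giving Gdim.
Gb7: root Gb down a diminished fifth → C, giving C7.
Cdim: root C down a diminished fifth → F#, giving F#dim.

C#7 Gdim C7 F#dim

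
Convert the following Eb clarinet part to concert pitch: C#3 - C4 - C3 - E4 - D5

E3 Eb4 Eb3 G4 F5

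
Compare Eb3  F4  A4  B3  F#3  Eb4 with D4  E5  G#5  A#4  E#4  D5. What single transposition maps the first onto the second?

From Eb3 to D4 is 7 letter names — a seventh of some quality.
Eb3 to D4 is 11 semitones, which makes it a major seventh; the second version is higher, so the direction is up.
Checking another pair — Eb4 → D5 — gives the same interval.

up a major seventh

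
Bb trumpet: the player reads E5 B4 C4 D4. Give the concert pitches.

D5 A4 Bb3 C4

The Bb trumpet sounds a major second below written, so transpose each written note down a major second.
E5 becomes D5
B4 becomes A4
C4 becomes Bb3
D4 becomes C4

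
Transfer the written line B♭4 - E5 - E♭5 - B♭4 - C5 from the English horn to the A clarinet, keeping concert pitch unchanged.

Gb4 C5 Cb5 Gb4 Ab4

First find concert pitch: the English horn sounds a perfect fifth below written, so B♭4 E5 E♭5 B♭4 C5 sounds Eb4 A4 Ab4 Eb4 F4.
Then write for A clarinet: it sounds a minor third below written, so the part must be a minor third above concert.
Eb4 → Gb4
A4 → C5
Ab4 → Cb5
Eb4 → Gb4
F4 → Ab4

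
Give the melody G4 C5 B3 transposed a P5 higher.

D5 G5 F#4

G4 gives D5
C5 gives G5
B3 gives F#4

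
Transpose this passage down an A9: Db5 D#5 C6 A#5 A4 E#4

Cbb4 C4 Bbb4 G4 Gb3 D3

Db5 -> Cbb4
D#5 -> C4
C6 -> Bbb4
A#5 -> G4
A4 -> Gb3
E#4 -> D3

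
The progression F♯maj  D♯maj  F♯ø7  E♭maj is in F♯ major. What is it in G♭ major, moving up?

Gbmaj Ebmaj Gbø7 Fbbmaj

F♯ major up to G♭ major is a diminished second; each chord root moves by that interval while the quality stays the same.
F♯maj: root F♯ up a diminished second → Gb, giving Gbmaj.
D♯maj: root D♯ up a diminished second → Eb, giving Ebmaj.
F♯ø7: root F♯ up a diminished second → Gb, giving Gbø7.
E♭maj: root E♭ up a diminished second → Fbb, giving Fbbmaj.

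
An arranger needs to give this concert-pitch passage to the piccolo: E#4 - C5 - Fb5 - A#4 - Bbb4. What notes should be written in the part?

E#3 C4 Fb4 A#3 Bbb3

Written C4 sounds as C5 on the piccolo, so concert pitches are written a perfect octave down.
E#4 → E#3
C5 → C4
Fb5 → Fb4
A#4 → A#3
Bbb4 → Bbb3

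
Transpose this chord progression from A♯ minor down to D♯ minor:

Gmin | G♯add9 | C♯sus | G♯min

Cmin C#add9 F#sus C#min

A♯ minor down to D♯ minor is a perfect fifth; each chord root moves by that interval while the quality stays the same.
Gmin: root G down a perfect fifth → C, giving Cmin.
G♯add9: root G♯ down a perfect fifth → C#, giving C#add9.
C♯sus: root C♯ down a perfect fifth → F#, giving F#sus.
G♯min: root G♯ down a perfect fifth → C#, giving C#min.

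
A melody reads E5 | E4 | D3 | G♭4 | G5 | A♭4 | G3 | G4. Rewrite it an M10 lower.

E5 → C4
E4 → C3
D3 → Bb1
Gb4 → Ebb3
G5 → Eb4
Ab4 → Fb3
G3 → Eb2
G4 → Eb3

C4 C3 Bb1 Ebb3 Eb4 Fb3 Eb2 Eb3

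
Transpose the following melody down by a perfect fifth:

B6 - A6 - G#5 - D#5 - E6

E6 D6 C#5 G#4 A5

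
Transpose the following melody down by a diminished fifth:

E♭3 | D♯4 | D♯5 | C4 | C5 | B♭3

A2 G##3 G##4 F#3 F#4 E3

A diminished fifth down from Eb3 gives A2.
D#4 down a diminished fifth is G##3.
D#5 down a diminished fifth is G##4.
C4: a fifth down reaches F, and 6 semitones makes it F#3.
C5 down a diminished fifth is F#4.
Bb3 down a diminished fifth is E3.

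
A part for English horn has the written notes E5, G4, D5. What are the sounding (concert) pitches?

Written C4 on the English horn sounds as F3, a perfect fifth lower; apply that shift to every note.
E5 → A4
G4 → C4
D5 → G4

A4 C4 G4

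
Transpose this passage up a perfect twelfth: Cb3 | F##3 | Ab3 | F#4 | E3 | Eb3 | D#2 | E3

Gb4 C##5 Eb5 C#6 B4 Bb4 A#3 B4

A perfect twelfth up from Cb3 gives Gb4.
F##3: a twelfth up reaches C, and 19 semitones makes it C##5.
A perfect twelfth up from Ab3 gives Eb5.
F#4: a twelfth up reaches C, and 19 semitones makes it C#6.
E3: a twelfth up reaches B, and 19 semitones makes it B4.
Eb3: a twelfth up reaches B, and 19 semitones makes it Bb4.
D#2 up a perfect twelfth is A#3.
E3 up a perfect twelfth is B4.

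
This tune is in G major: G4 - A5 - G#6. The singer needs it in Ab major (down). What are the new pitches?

Ab3 Bb4 A5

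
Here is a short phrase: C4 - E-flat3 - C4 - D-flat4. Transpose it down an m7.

D3 F2 D3 Eb3

C4 gives D3
Eb3 gives F2
C4 gives D3
Db4 gives Eb3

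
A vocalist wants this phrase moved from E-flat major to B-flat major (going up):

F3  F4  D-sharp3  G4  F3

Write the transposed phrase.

E-flat major to B-flat major up is a perfect fifth, so every note moves up by that interval.
F3 → C4
F4 → C5
D#3 → A#3
G4 → D5
F3 → C4

C4 C5 A#3 D5 C4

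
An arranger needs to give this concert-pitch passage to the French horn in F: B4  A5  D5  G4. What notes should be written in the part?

Written C4 sounds as F3 on the French horn in F, so concert pitches are written a perfect fifth up.
B4 becomes F#5
A5 becomes E6
D5 becomes A5
G4 becomes D5

F#5 E6 A5 D5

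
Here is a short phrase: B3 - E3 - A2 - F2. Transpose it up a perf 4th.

B3 → E4
E3 → A3
A2 → D3
F2 → Bb2

E4 A3 D3 Bb2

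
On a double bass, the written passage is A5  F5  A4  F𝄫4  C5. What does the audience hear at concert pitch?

The double bass sounds a perfect octave below written, so transpose each written note down a perfect octave.
A5 gives A4
F5 gives F4
A4 gives A3
Fbb4 gives Fbb3
C5 gives C4

A4 F4 A3 Fbb3 C4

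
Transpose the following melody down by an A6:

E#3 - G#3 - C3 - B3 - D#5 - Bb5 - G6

G2 Bb2 Ebb2 Db3 F4 Dbb5 Bbb5

E#3 gives G2
G#3 gives Bb2
C3 gives Ebb2
B3 gives Db3
D#5 gives F4
Bb5 gives Dbb5
G6 gives Bbb5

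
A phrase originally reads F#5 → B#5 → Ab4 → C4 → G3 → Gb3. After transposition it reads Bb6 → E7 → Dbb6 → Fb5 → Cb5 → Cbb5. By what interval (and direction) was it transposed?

up a diminished eleventh

From F#5 to Bb6 is 11 letter names — an eleventh of some quality.
F#5 to Bb6 is 16 semitones, which makes it a diminished eleventh; the second version is higher, so the direction is up.
Checking another pair — Gb3 → Cbb5 — gives the same interval.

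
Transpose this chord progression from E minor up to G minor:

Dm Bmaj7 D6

E minor up to G minor is a minor third; each chord root moves by that interval while the quality stays the same.
Dm: root D up a minor third → F, giving Fm.
Bmaj7: root B up a minor third → D, giving Dmaj7.
D6: root D up a minor third → F, giving F6.

Fm Dmaj7 F6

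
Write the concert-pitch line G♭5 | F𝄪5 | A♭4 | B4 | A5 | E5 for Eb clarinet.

Eb5 D##5 F4 G#4 F#5 C#5

Written C4 sounds as Eb4 on the Eb clarinet, so concert pitches are written a minor third down.
Gb5 becomes Eb5
F##5 becomes D##5
Ab4 becomes F4
B4 becomes G#4
A5 becomes F#5
E5 becomes C#5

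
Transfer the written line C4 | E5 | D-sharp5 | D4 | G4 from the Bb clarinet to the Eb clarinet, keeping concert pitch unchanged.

First find concert pitch: the Bb clarinet sounds a major second below written, so C4 E5 D-sharp5 D4 G4 sounds Bb3 D5 C#5 C4 F4.
Then write for Eb clarinet: it sounds a minor third above written, so the part must be a minor third below concert.
Bb3 → G3
D5 → B4
C#5 → A#4
C4 → A3
F4 → D4

G3 B4 A#4 A3 D4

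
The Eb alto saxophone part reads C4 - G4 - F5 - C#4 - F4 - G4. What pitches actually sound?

The Eb alto saxophone sounds a major sixth below written, so transpose each written note down a major sixth.
C4 → Eb3
G4 → Bb3
F5 → Ab4
C#4 → E3
F4 → Ab3
G4 → Bb3

Eb3 Bb3 Ab4 E3 Ab3 Bb3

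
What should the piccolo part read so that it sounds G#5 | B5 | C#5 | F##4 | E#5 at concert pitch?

Written C4 sounds as C5 on the piccolo, so concert pitches are written a perfect octave down.
G#5 becomes G#4
B5 becomes B4
C#5 becomes C#4
F##4 becomes F##3
E#5 becomes E#4

G#4 B4 C#4 F##3 E#4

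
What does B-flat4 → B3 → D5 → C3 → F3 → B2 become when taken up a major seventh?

A5 A#4 C#6 B3 E4 A#3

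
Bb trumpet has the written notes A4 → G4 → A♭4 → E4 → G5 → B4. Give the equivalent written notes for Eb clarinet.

E4 D4 Eb4 B3 D5 F#4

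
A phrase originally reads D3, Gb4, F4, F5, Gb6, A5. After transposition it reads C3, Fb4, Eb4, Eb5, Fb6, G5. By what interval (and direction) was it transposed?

Take the first pair: D3 → C3. D to C spans 2 letter names, so the interval is some kind of second.
C3 to D3 is 2 semitones, which makes it a major second; the second version is lower, so the direction is down.
Checking another pair — A5 → G5 — gives the same interval.

down a major second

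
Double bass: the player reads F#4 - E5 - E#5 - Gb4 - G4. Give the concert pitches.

F#3 E4 E#4 Gb3 G3

Written C4 on the double bass sounds as C3, a perfect octave lower; apply that shift to every note.
F#4 to F#3
E5 to E4
E#5 to E#4
Gb4 to Gb3
G4 to G3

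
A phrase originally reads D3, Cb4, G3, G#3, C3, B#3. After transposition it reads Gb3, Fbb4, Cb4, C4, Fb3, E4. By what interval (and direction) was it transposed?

Take the first pair: D3 → Gb3. D to G spans 4 letter names, so the interval is some kind of fourth.
D3 to Gb3 is 4 semitones, which makes it a diminished fourth; the second version is higher, so the direction is up.
Checking another pair — B#3 → E4 — gives the same interval.

up a diminished fourth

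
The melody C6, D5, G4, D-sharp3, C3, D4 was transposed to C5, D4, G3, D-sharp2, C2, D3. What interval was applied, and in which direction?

down a perfect octave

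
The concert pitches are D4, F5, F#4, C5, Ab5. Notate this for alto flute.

G4 Bb5 B4 F5 Db6

Written C4 sounds as G3 on the alto flute, so concert pitches are written a perfect fourth up.
D4 gives G4
F5 gives Bb5
F#4 gives B4
C5 gives F5
Ab5 gives Db6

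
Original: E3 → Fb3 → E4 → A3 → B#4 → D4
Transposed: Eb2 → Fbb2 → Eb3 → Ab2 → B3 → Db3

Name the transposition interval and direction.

Take the first pair: E3 → Eb2. E to E spans 8 letter names, so the interval is some kind of octave.
Eb2 to E3 is 13 semitones, which makes it an augmented octave; the second version is lower, so the direction is down.
Checking another pair — D4 → Db3 — gives the same interval.

down an augmented octave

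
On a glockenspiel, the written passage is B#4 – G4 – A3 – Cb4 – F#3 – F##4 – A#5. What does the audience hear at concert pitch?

B#6 G6 A5 Cb6 F#5 F##6 A#7

The glockenspiel sounds a perfect fifteenth above written, so transpose each written note up a perfect fifteenth.
B#4 becomes B#6
G4 becomes G6
A3 becomes A5
Cb4 becomes Cb6
F#3 becomes F#5
F##4 becomes F##6
A#5 becomes A#7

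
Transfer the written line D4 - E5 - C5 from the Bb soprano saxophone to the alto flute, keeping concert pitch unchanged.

F4 G5 Eb5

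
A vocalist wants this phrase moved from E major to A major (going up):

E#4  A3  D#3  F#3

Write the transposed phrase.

From E up to A is a perfect fourth; apply that to each pitch.
E#4 → A#4
A3 → D4
D#3 → G#3
F#3 → B3

A#4 D4 G#3 B3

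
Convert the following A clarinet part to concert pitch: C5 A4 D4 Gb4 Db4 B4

A4 F#4 B3 Eb4 Bb3 G#4

The A clarinet sounds a minor third below written, so transpose each written note down a minor third.
C5 to A4
A4 to F#4
D4 to B3
Gb4 to Eb4
Db4 to Bb3
B4 to G#4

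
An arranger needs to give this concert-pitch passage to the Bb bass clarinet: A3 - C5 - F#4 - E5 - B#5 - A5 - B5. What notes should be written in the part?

B4 D6 G#5 F#6 C##7 B6 C#7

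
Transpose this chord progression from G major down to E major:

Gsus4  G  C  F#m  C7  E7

Esus4 E A D#m A7 C#7

G major down to E major is a minor third; each chord root moves by that interval while the quality stays the same.
Gsus4: root G down a minor third → E, giving Esus4.
G: root G down a minor third → E, giving E.
C: root C down a minor third → A, giving A.
F#m: root F# down a minor third → D#, giving D#m.
C7: root C down a minor third → A, giving A7.
E7: root E down a minor third → C#, giving C#7.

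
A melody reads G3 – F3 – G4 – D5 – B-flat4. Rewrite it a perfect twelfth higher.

G3: a twelfth up reaches D, and 19 semitones makes it D5.
F3 up a perfect twelfth is C5.
A perfect twelfth up from G4 gives D6.
A perfect twelfth up from D5 gives A6.
A perfect twelfth up from Bb4 gives F6.

D5 C5 D6 A6 F6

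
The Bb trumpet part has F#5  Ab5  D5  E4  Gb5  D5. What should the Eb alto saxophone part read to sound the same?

First find concert pitch: the Bb trumpet sounds a major second below written, so F#5 Ab5 D5 E4 Gb5 D5 sounds E5 Gb5 C5 D4 Fb5 C5.
Then write for Eb alto saxophone: it sounds a major sixth below written, so the part must be a major sixth above concert.
E5 → C#6
Gb5 → Eb6
C5 → A5
D4 → B4
Fb5 → Db6
C5 → A5

C#6 Eb6 A5 B4 Db6 A5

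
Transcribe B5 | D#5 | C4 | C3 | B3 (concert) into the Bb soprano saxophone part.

C#6 E#5 D4 D3 C#4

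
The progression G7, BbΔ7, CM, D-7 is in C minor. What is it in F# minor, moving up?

C minor up to F# minor is an augmented fourth; each chord root moves by that interval while the quality stays the same.
G7: root G up an augmented fourth → C#, giving C#7.
BbΔ7: root Bb up an augmented fourth → E, giving EΔ7.
CM: root C up an augmented fourth → F#, giving F#M.
D-7: root D up an augmented fourth → G#, giving G#-7.

C#7 EΔ7 F#M G#-7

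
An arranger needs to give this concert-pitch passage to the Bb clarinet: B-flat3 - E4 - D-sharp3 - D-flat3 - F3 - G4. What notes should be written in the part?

C4 F#4 E#3 Eb3 G3 A4

The Bb clarinet sounds a major second below written, so the written part must be a major second above concert — transpose each note up.
Bb3 gives C4
E4 gives F#4
D#3 gives E#3
Db3 gives Eb3
F3 gives G3
G4 gives A4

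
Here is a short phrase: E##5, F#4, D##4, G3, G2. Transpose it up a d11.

A#6 Bb5 G#5 Cb5 Cb4

A diminished eleventh up from E##5 gives A#6.
A diminished eleventh up from F#4 gives Bb5.
D##4: an eleventh up reaches G, and 16 semitones makes it G#5.
G3 up a diminished eleventh is Cb5.
G2: an eleventh up reaches C, and 16 semitones makes it Cb4.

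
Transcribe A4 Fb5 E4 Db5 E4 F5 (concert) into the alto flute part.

D5 Bbb5 A4 Gb5 A4 Bb5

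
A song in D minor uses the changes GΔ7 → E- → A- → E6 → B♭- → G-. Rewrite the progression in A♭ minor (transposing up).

DbΔ7 Bb- Eb- Bb6 Fb- Db-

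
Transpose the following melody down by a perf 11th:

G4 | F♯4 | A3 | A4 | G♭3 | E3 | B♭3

D3 C#3 E2 E3 Db2 B1 F2

G4 to D3
F#4 to C#3
A3 to E2
A4 to E3
Gb3 to Db2
E3 to B1
Bb3 to F2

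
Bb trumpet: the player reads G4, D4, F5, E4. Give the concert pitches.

F4 C4 Eb5 D4

Written C4 on the Bb trumpet sounds as Bb3, a major second lower; apply that shift to every note.
G4 -> F4
D4 -> C4
F5 -> Eb5
E4 -> D4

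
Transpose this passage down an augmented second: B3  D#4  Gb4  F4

Ab3 C4 Fbb4 Ebb4

B3: a second down reaches A, and 3 semitones makes it Ab3.
D#4 down an augmented second is C4.
Gb4 down an augmented second is Fbb4.
An augmented second down from F4 gives Ebb4.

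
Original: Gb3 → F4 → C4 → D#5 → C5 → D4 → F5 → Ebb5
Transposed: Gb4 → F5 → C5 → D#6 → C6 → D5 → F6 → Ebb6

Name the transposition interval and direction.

up a perfect octave

From Gb3 to Gb4 is 8 letter names — an octave of some quality.
Gb3 to Gb4 is 12 semitones, which makes it a perfect octave; the second version is higher, so the direction is up.
Checking another pair — Ebb5 → Ebb6 — gives the same interval.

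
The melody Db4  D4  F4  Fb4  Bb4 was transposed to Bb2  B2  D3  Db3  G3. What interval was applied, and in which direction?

down a minor tenth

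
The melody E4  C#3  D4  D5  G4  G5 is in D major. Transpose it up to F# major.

D major to F# major up is a major third, so every note moves up by that interval.
E4 becomes G#4
C#3 becomes E#3
D4 becomes F#4
D5 becomes F#5
G4 becomes B4
G5 becomes B5

G#4 E#3 F#4 F#5 B4 B5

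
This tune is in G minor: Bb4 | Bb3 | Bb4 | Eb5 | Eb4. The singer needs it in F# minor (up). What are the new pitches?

G minor to F# minor up is a major seventh, so every note moves up by that interval.
Bb4 gives A5
Bb3 gives A4
Bb4 gives A5
Eb5 gives D6
Eb4 gives D5

A5 A4 A5 D6 D5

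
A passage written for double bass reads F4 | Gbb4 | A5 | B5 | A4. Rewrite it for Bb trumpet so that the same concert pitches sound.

G3 Abb3 B4 C#5 B3

First find concert pitch: the double bass sounds a perfect octave below written, so F4 Gbb4 A5 B5 A4 sounds F3 Gbb3 A4 B4 A3.
Then write for Bb trumpet: it sounds a major second below written, so the part must be a major second above concert.
F3 → G3
Gbb3 → Abb3
A4 → B4
B4 → C#5
A3 → B3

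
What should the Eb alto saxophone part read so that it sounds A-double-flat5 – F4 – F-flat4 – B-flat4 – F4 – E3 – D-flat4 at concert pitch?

Fb6 D5 Db5 G5 D5 C#4 Bb4

The Eb alto saxophone sounds a major sixth below written, so the written part must be a major sixth above concert — transpose each note up.
Abb5 -> Fb6
F4 -> D5
Fb4 -> Db5
Bb4 -> G5
F4 -> D5
E3 -> C#4
Db4 -> Bb4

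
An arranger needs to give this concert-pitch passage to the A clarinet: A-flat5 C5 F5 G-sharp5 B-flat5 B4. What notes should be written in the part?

The A clarinet sounds a minor third below written, so the written part must be a minor third above concert — transpose each note up.
Ab5 -> Cb6
C5 -> Eb5
F5 -> Ab5
G#5 -> B5
Bb5 -> Db6
B4 -> D5

Cb6 Eb5 Ab5 B5 Db6 D5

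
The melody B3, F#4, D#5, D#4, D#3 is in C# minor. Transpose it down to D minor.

C3 G3 E4 E3 E2

From C# down to D is a major seventh; apply that to each pitch.
B3 → C3
F#4 → G3
D#5 → E4
D#4 → E3
D#3 → E2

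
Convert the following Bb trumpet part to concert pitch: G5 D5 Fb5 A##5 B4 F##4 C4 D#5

The Bb trumpet sounds a major second below written, so transpose each written note down a major second.
G5 to F5
D5 to C5
Fb5 to Ebb5
A##5 to G##5
B4 to A4
F##4 to E#4
C4 to Bb3
D#5 to C#5

F5 C5 Ebb5 G##5 A4 E#4 Bb3 C#5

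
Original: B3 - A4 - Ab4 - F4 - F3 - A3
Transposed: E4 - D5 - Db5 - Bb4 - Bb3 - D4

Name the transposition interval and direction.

up a perfect fourth

Take the first pair: B3 → E4. B to E spans 4 letter names, so the interval is some kind of fourth.
B3 to E4 is 5 semitones, which makes it a perfect fourth; the second version is higher, so the direction is up.
Checking another pair — A3 → D4 — gives the same interval.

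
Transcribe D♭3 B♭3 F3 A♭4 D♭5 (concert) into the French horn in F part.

Ab3 F4 C4 Eb5 Ab5

The French horn in F sounds a perfect fifth below written, so the written part must be a perfect fifth above concert — transpose each note up.
Db3 → Ab3
Bb3 → F4
F3 → C4
Ab4 → Eb5
Db5 → Ab5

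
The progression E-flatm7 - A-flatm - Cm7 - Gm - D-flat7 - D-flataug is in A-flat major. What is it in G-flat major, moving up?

Dbm7 Gbm Bbm7 Fm Cb7 Cbaug

A-flat major up to G-flat major is a minor seventh; each chord root moves by that interval while the quality stays the same.
E-flatm7: root E-flat up a minor seventh → Db, giving Dbm7.
A-flatm: root A-flat up a minor seventh → Gb, giving Gbm.
Cm7: root C up a minor seventh → Bb, giving Bbm7.
Gm: root G up a minor seventh → F, giving Fm.
D-flat7: root D-flat up a minor seventh → Cb, giving Cb7.
D-flataug: root D-flat up a minor seventh → Cb, giving Cbaug.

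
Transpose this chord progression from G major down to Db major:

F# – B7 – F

G major down to Db major is an augmented fourth; each chord root moves by that interval while the quality stays the same.
F#: root F# down an augmented fourth → C, giving C.
B7: root B down an augmented fourth → F, giving F7.
F: root F down an augmented fourth → Cb, giving Cb.

C F7 Cb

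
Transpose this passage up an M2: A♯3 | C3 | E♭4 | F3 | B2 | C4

A#3: a second up reaches B, and 2 semitones makes it B#3.
C3 up a major second is D3.
Eb4 up a major second is F4.
F3 up a major second is G3.
B2 up a major second is C#3.
C4: a second up reaches D, and 2 semitones makes it D4.

B#3 D3 F4 G3 C#3 D4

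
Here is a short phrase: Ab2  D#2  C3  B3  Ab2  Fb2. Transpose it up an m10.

Cb4 F#3 Eb4 D5 Cb4 Abb3

Ab2: a tenth up reaches C, and 15 semitones makes it Cb4.
A minor tenth up from D#2 gives F#3.
C3: a tenth up reaches E, and 15 semitones makes it Eb4.
A minor tenth up from B3 gives D5.
Ab2: a tenth up reaches C, and 15 semitones makes it Cb4.
Fb2: a tenth up reaches A, and 15 semitones makes it Abb3.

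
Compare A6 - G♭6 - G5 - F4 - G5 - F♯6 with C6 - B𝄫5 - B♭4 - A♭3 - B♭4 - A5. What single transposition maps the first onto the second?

down a major sixth

Take the first pair: A6 → C6. A to C spans 6 letter names, so the interval is some kind of sixth.
C6 to A6 is 9 semitones, which makes it a major sixth; the second version is lower, so the direction is down.
Checking another pair — F#6 → A5 — gives the same interval.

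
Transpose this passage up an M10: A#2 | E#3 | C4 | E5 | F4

A#2: a tenth up reaches C, and 16 semitones makes it C##4.
E#3: a tenth up reaches G, and 16 semitones makes it G##4.
C4: a tenth up reaches E, and 16 semitones makes it E5.
E5: a tenth up reaches G, and 16 semitones makes it G#6.
F4: a tenth up reaches A, and 16 semitones makes it A5.

C##4 G##4 E5 G#6 A5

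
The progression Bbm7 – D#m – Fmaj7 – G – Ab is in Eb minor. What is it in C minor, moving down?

Eb minor down to C minor is a minor third; each chord root moves by that interval while the quality stays the same.
Bbm7: root Bb down a minor third → G, giving Gm7.
D#m: root D# down a minor third → B#, giving B#m.
Fmaj7: root F down a minor third → D, giving Dmaj7.
G: root G down a minor third → E, giving E.
Ab: root Ab down a minor third → F, giving F.

Gm7 B#m Dmaj7 E F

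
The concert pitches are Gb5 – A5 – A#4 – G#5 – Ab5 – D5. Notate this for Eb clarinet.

Written C4 sounds as Eb4 on the Eb clarinet, so concert pitches are written a minor third down.
Gb5 -> Eb5
A5 -> F#5
A#4 -> F##4
G#5 -> E#5
Ab5 -> F5
D5 -> B4

Eb5 F#5 F##4 E#5 F5 B4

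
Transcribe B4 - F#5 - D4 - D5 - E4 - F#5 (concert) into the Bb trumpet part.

C#5 G#5 E4 E5 F#4 G#5

The Bb trumpet sounds a major second below written, so the written part must be a major second above concert — transpose each note up.
B4 -> C#5
F#5 -> G#5
D4 -> E4
D5 -> E5
E4 -> F#4
F#5 -> G#5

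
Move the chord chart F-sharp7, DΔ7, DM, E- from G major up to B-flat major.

G major up to B-flat major is a minor third; each chord root moves by that interval while the quality stays the same.
F-sharp7: root F-sharp up a minor third → A, giving A7.
DΔ7: root D up a minor third → F, giving FΔ7.
DM: root D up a minor third → F, giving FM.
E-: root E up a minor third → G, giving G-.

A7 FΔ7 FM G-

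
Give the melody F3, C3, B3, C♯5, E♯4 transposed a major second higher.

F3 becomes G3
C3 becomes D3
B3 becomes C#4
C#5 becomes D#5
E#4 becomes F##4

G3 D3 C#4 D#5 F##4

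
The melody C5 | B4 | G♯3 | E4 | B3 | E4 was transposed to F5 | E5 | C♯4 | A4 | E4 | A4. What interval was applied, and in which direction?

up a perfect fourth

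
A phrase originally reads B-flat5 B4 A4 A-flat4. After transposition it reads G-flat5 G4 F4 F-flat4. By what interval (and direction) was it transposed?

down a major third

From Bb5 to Gb5 is 3 letter names — a third of some quality.
Gb5 to Bb5 is 4 semitones, which makes it a major third; the second version is lower, so the direction is down.
Checking another pair — Ab4 → Fb4 — gives the same interval.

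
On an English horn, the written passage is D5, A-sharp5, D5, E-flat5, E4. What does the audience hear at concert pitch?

G4 D#5 G4 Ab4 A3

The English horn sounds a perfect fifth below written, so transpose each written note down a perfect fifth.
D5 gives G4
A#5 gives D#5
D5 gives G4
Eb5 gives Ab4
E4 gives A3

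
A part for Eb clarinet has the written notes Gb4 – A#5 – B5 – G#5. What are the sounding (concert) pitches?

Written C4 on the Eb clarinet sounds as Eb4, a minor third higher; apply that shift to every note.
Gb4 gives Bbb4
A#5 gives C#6
B5 gives D6
G#5 gives B5

Bbb4 C#6 D6 B5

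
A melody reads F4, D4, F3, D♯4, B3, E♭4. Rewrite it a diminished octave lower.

F#3 D#3 F#2 D##3 B#2 E3

F4 gives F#3
D4 gives D#3
F3 gives F#2
D#4 gives D##3
B3 gives B#2
Eb4 gives E3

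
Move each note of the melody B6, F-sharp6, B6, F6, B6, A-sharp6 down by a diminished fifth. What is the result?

E#6 B#5 E#6 B5 E#6 D##6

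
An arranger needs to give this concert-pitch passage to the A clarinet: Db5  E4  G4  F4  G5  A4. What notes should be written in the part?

Fb5 G4 Bb4 Ab4 Bb5 C5

The A clarinet sounds a minor third below written, so the written part must be a minor third above concert — transpose each note up.
Db5 to Fb5
E4 to G4
G4 to Bb4
F4 to Ab4
G5 to Bb5
A4 to C5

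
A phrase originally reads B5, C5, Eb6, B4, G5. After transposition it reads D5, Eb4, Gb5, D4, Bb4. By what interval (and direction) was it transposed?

Take the first pair: B5 → D5. B to D spans 6 letter names, so the interval is some kind of sixth.
D5 to B5 is 9 semitones, which makes it a major sixth; the second version is lower, so the direction is down.
Checking another pair — G5 → Bb4 — gives the same interval.

down a major sixth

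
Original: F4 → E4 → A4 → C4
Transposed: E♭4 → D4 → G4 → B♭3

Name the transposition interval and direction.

From F4 to Eb4 is 2 letter names — a second of some quality.
Eb4 to F4 is 2 semitones, which makes it a major second; the second version is lower, so the direction is down.
Checking another pair — C4 → Bb3 — gives the same interval.

down a major second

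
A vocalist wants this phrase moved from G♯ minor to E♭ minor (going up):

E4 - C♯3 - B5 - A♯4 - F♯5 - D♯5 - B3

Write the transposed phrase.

Cb5 Ab3 Gb6 F5 Db6 Bb5 Gb4

From G♯ up to E♭ is a diminished sixth; apply that to each pitch.
E4 -> Cb5
C#3 -> Ab3
B5 -> Gb6
A#4 -> F5
F#5 -> Db6
D#5 -> Bb5
B3 -> Gb4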